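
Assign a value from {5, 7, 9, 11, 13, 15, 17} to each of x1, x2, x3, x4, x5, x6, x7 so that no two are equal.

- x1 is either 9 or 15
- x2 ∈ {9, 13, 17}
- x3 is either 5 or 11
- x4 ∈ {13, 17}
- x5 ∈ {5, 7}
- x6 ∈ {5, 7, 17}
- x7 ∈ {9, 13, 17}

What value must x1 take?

Among the 7 variables, 11 fits only x3 (and all 7 values in {5, 7, 9, 11, 13, 15, 17} must be used), so x3 = 11.
Among the 6 still-open variables, 15 fits only x1 (and all 6 values in {5, 7, 9, 13, 15, 17} must be used), so x1 = 15.

15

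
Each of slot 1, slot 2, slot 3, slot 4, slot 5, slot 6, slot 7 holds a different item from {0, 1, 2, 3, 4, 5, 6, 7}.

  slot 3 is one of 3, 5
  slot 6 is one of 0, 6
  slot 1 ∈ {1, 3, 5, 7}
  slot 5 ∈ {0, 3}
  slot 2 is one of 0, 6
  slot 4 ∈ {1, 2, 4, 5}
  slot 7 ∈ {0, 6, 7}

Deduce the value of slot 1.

The 2 variables slot 2 and slot 6 are confined to {0, 6}, which locks those values in; drop them from slot 5, slot 7.
That leaves slot 5 = 3. So slot 1, slot 3 can't be 3.
slot 7's domain is down to {7}, so slot 7 = 7. Remove 7 from slot 1.
slot 3 has just one choice, so slot 3 = 5. So slot 1, slot 4 can't be 5.
So slot 1 = 1.

1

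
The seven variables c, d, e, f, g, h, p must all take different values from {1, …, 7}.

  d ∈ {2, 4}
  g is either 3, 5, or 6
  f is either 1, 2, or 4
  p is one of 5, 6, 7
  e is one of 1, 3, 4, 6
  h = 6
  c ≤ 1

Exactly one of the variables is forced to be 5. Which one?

g

c has just one choice, so c = 1. Eliminate 1 elsewhere: e, f.
h's domain is down to {6}, so h = 6. Eliminate 6 elsewhere: e, g, p.
Among the 5 still-open variables, 7 fits only p (and all 5 values in {2, 3, 4, 5, 7} must be used), so p = 7.
The 4 still-open variables draw from only 4 values {2, 3, 4, 5}, so each is used; only g can be 5, hence g = 5.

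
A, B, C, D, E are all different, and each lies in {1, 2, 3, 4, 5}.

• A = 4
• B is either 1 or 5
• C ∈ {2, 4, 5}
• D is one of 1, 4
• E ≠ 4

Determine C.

2

A has just one choice, so A = 4. So C, D can't be 4.
D's domain is down to {1}, so D = 1. Strike 1 from B, E.
B must be 5 (only option left). So C, E can't be 5.
So C = 2.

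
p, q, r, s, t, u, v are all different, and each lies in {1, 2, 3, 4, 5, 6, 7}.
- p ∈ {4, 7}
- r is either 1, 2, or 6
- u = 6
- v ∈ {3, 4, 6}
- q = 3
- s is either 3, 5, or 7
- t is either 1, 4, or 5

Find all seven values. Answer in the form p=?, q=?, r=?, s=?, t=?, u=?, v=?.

p=7, q=3, r=2, s=5, t=1, u=6, v=4

q's domain is down to {3}, so q = 3. So s, v can't be 3.
u must be 6 (only option left). Remove 6 from r, v.
v's domain is down to {4}, so v = 4. Eliminate 4 elsewhere: p, t.
That leaves p = 7. Remove 7 from s.
s has just one choice, so s = 5. Eliminate 5 elsewhere: t.
That leaves t = 1. Eliminate 1 elsewhere: r.
r has just one choice, so r = 2.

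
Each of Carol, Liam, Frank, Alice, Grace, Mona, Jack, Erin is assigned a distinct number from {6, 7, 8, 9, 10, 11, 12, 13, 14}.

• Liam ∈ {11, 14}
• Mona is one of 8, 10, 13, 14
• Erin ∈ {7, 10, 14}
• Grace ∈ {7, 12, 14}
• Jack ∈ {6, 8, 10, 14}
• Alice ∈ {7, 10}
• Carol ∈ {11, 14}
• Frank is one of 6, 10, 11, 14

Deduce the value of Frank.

6

The 8 variables together cover exactly {6, 7, 8, 10, 11, 12, 13, 14} — 8 values for 8 variables — and 12 appears only in Grace's list, so Grace = 12.
The 7 still-open variables draw from only 7 values {6, 7, 8, 10, 11, 13, 14}, so each is used; only Mona can be 13, hence Mona = 13.
Among the 6 still-open variables, 8 fits only Jack (and all 6 values in {6, 7, 8, 10, 11, 14} must be used), so Jack = 8.
Among the 5 still-open variables, 6 fits only Frank (and all 5 values in {6, 7, 10, 11, 14} must be used), so Frank = 6.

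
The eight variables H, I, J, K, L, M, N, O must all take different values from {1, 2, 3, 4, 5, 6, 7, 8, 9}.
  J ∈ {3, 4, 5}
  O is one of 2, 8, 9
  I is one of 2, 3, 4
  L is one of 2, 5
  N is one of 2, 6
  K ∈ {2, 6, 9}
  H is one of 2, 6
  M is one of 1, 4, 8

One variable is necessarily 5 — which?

Among the 8 variables, 1 fits only M (and all 8 values in {1, 2, 3, 4, 5, 6, 8, 9} must be used), so M = 1.
The 7 still-open variables together cover exactly {2, 3, 4, 5, 6, 8, 9} — 7 values for 7 variables — and 8 appears only in O's list, so O = 8.
The 6 still-open variables draw from only 6 values {2, 3, 4, 5, 6, 9}, so each is used; only K can be 9, hence K = 9.
The 2 variables H and N are confined to {2, 6}, which locks those values in; drop them from I, L.
So 5 goes to L.

L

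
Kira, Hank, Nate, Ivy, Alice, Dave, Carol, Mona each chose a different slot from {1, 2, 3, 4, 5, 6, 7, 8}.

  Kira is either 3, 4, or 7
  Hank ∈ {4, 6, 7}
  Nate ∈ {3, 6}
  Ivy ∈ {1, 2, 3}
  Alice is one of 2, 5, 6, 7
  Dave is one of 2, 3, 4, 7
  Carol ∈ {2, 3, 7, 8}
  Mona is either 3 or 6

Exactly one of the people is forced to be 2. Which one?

The 8 variables draw from only 8 values {1, 2, 3, 4, 5, 6, 7, 8}, so each is used; only Ivy can be 1, hence Ivy = 1.
Among the 7 still-open variables, 5 fits only Alice (and all 7 values in {2, 3, 4, 5, 6, 7, 8} must be used), so Alice = 5.
The 6 still-open variables draw from only 6 values {2, 3, 4, 6, 7, 8}, so each is used; only Carol can be 8, hence Carol = 8.
Among the 5 still-open variables, 2 fits only Dave (and all 5 values in {2, 3, 4, 6, 7} must be used), so Dave = 2.

Dave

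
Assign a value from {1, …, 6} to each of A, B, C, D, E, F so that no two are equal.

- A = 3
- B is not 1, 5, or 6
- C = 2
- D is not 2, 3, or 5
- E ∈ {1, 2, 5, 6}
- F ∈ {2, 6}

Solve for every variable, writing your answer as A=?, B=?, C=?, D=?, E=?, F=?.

A=3, B=4, C=2, D=1, E=5, F=6

A must be 3 (only option left). Remove 3 from B.
C must be 2 (only option left). Eliminate 2 elsewhere: B, E, F.
That leaves F = 6. Remove 6 from D, E.
B has just one choice, so B = 4. Strike 4 from D.
D has just one choice, so D = 1. Remove 1 from E.
E must be 5 (only option left).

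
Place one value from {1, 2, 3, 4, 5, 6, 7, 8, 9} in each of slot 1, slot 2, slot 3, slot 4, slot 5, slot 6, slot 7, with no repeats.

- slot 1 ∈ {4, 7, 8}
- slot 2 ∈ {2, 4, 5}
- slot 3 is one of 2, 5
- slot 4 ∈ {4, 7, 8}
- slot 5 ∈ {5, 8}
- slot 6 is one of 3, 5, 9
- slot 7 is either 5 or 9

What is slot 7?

The 7 variables draw from only 7 values {2, 3, 4, 5, 7, 8, 9}, so each is used; only slot 6 can be 3, hence slot 6 = 3.
The 6 still-open variables together cover exactly {2, 4, 5, 7, 8, 9} — 6 values for 6 variables — and 9 appears only in slot 7's list, so slot 7 = 9.

9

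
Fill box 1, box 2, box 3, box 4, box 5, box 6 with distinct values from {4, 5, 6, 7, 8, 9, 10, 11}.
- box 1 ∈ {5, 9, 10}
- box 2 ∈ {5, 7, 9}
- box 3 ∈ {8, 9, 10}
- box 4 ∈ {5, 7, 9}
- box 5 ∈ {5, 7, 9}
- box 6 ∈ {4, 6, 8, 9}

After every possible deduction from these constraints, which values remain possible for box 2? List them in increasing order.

5, 7, 9

box 2, box 4, box 5 share exactly the 3 values {5, 7, 9}; by pigeonhole those values go to them, so strike 5, 7, 9 from box 1, box 3, box 6.
box 1's domain is down to {10}, so box 1 = 10. So box 3 can't be 10.
box 3 has just one choice, so box 3 = 8. So box 6 can't be 8.
No further eliminations apply; box 2 can still be any of 5, 7, 9.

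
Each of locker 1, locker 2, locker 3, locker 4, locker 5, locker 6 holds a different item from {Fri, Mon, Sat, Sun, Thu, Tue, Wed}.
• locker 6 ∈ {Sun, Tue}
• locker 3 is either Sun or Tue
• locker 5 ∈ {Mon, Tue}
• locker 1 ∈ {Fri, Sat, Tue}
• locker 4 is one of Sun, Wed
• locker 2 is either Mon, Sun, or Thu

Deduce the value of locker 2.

locker 3 and locker 6 between them cover only {Sun, Tue} — a naked pair. Remove those values from locker 1, locker 2, locker 4, locker 5.
That leaves locker 4 = Wed.
locker 5's domain is down to {Mon}, so locker 5 = Mon. Remove Mon from locker 2.
So locker 2 = Thu.

Thu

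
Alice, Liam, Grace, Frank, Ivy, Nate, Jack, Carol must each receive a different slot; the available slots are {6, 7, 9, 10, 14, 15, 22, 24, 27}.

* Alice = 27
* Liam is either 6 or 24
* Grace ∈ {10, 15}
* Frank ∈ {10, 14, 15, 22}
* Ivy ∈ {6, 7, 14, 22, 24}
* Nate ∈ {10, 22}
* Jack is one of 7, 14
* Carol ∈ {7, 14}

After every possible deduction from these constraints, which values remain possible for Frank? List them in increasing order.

10, 15, 22

Alice has just one choice, so Alice = 27.
Jack and Carol between them cover only {7, 14} — a naked pair. Remove those values from Frank, Ivy.
Grace, Frank, Nate between them cover only {10, 15, 22} — a naked triple. Remove those values from Ivy.
No further eliminations apply; Frank can still be any of 10, 15, 22.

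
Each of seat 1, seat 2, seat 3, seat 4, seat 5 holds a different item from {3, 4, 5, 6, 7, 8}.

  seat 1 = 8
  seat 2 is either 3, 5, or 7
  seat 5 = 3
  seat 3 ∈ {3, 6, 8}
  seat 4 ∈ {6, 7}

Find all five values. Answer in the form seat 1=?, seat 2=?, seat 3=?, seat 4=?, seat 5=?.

seat 1=8, seat 2=5, seat 3=6, seat 4=7, seat 5=3

seat 1 must be 8 (only option left). Strike 8 from seat 3.
seat 5 must be 3 (only option left). Remove 3 from seat 2, seat 3.
seat 3 must be 6 (only option left). Remove 6 from seat 4.
seat 4 must be 7 (only option left). Eliminate 7 elsewhere: seat 2.
seat 2's domain is down to {5}, so seat 2 = 5.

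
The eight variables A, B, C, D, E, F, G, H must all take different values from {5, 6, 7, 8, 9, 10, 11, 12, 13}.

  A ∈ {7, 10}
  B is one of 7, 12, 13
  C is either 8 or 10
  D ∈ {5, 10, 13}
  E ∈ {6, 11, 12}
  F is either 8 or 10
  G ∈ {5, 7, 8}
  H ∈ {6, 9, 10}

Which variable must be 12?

C and F share exactly the 2 values {8, 10}; by pigeonhole those values go to them, so strike 8, 10 from A, D, G, H.
A's domain is down to {7}, so A = 7. Strike 7 from B, G.
G must be 5 (only option left). Eliminate 5 elsewhere: D.
D has just one choice, so D = 13. Eliminate 13 elsewhere: B.
So 12 goes to B.

B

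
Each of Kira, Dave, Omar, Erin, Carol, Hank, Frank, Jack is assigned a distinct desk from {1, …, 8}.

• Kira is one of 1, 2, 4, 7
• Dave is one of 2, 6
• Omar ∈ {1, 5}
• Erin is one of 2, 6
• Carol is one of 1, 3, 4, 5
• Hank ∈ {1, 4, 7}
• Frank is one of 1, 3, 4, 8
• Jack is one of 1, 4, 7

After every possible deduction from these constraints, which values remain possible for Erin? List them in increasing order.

2, 6

Among the 8 variables, 8 fits only Frank (and all 8 values in {1, 2, 3, 4, 5, 6, 7, 8} must be used), so Frank = 8.
The 7 still-open variables together cover exactly {1, 2, 3, 4, 5, 6, 7} — 7 values for 7 variables — and 3 appears only in Carol's list, so Carol = 3.
Among the 6 still-open variables, 5 fits only Omar (and all 6 values in {1, 2, 4, 5, 6, 7} must be used), so Omar = 5.
The 2 variables Dave and Erin are confined to {2, 6}, which locks those values in; drop them from Kira.
No further eliminations apply; Erin can still be any of 2, 6.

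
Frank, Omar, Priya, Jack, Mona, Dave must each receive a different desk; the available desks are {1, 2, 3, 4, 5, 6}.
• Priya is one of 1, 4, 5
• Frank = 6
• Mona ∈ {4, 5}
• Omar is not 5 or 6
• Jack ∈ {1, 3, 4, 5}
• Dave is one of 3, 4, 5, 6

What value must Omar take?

Frank must be 6 (only option left). So Dave can't be 6.
Among the 5 still-open variables, 2 fits only Omar (and all 5 values in {1, 2, 3, 4, 5} must be used), so Omar = 2.

2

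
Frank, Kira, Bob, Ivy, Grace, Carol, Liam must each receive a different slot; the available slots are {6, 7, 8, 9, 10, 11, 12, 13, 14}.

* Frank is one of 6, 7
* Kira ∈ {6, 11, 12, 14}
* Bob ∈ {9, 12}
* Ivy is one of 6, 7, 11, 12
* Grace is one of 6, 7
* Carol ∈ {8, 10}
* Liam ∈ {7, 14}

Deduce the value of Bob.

Frank and Grace between them cover only {6, 7} — a naked pair. Remove those values from Kira, Ivy, Liam.
That leaves Liam = 14. Strike 14 from Kira.
Kira and Ivy between them cover only {11, 12} — a naked pair. Remove those values from Bob.
So Bob = 9.

9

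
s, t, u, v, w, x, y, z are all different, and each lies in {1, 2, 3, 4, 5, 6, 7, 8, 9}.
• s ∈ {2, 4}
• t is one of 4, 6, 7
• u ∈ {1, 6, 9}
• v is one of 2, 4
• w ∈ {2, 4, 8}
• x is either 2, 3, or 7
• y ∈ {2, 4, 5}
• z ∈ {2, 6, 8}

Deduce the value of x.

s and v share exactly the 2 values {2, 4}; by pigeonhole those values go to them, so strike 2, 4 from t, w, x, y, z.
That leaves w = 8. Eliminate 8 elsewhere: z.
y's domain is down to {5}, so y = 5.
z has just one choice, so z = 6. Strike 6 from t, u.
t has just one choice, so t = 7. Remove 7 from x.
So x = 3.

3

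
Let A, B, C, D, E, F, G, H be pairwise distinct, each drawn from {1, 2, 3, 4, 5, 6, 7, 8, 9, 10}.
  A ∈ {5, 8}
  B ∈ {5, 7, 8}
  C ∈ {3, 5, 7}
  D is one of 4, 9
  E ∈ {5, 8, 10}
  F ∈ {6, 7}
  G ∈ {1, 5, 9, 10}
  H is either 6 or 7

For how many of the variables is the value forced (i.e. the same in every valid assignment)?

F and H between them cover only {6, 7} — a naked pair. Remove those values from B, C.
A and B between them cover only {5, 8} — a naked pair. Remove those values from C, E, G.
C's domain is down to {3}, so C = 3.
E has just one choice, so E = 10. Remove 10 from G.
Determined: C=3, E=10. The other variables each still have more than one consistent value. That makes 2.

2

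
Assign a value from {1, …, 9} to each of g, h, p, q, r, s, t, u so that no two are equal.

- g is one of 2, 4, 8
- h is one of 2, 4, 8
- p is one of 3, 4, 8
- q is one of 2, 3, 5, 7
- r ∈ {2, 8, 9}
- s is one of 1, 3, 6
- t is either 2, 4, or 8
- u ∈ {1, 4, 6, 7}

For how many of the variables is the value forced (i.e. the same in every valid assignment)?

The 3 variables g, h, t are confined to {2, 4, 8}, which locks those values in; drop them from p, q, r, u.
p has just one choice, so p = 3. Eliminate 3 elsewhere: q, s.
r has just one choice, so r = 9.
Determined: p=3, r=9. The other variables each still have more than one consistent value. That makes 2.

2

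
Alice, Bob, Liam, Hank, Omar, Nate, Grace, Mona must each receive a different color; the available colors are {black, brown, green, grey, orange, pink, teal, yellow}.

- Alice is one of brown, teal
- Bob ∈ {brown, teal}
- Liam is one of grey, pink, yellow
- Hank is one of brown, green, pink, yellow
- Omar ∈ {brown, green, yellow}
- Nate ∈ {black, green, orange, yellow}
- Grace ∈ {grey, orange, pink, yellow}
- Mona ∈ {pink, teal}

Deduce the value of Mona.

pink

The 8 variables draw from only 8 values {black, brown, green, grey, orange, pink, teal, yellow}, so each is used; only Nate can be black, hence Nate = black.
The 7 still-open variables draw from only 7 values {brown, green, grey, orange, pink, teal, yellow}, so each is used; only Grace can be orange, hence Grace = orange.
The 6 still-open variables together cover exactly {brown, green, grey, pink, teal, yellow} — 6 values for 6 variables — and grey appears only in Liam's list, so Liam = grey.
Alice and Bob between them cover only {brown, teal} — a naked pair. Remove those values from Hank, Omar, Mona.
So Mona = pink.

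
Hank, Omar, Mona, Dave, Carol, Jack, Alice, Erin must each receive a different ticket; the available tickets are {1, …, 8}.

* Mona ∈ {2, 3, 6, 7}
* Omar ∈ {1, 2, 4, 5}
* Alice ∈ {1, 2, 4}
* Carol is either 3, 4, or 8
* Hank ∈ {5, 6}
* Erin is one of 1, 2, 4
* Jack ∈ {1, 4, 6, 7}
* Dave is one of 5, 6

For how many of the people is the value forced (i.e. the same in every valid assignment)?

3

Among the 8 variables, 8 fits only Carol (and all 8 values in {1, 2, 3, 4, 5, 6, 7, 8} must be used), so Carol = 8.
Among the 7 still-open variables, 3 fits only Mona (and all 7 values in {1, 2, 3, 4, 5, 6, 7} must be used), so Mona = 3.
The 6 still-open variables draw from only 6 values {1, 2, 4, 5, 6, 7}, so each is used; only Jack can be 7, hence Jack = 7.
Hank and Dave share exactly the 2 values {5, 6}; by pigeonhole those values go to them, so strike 5, 6 from Omar.
Determined: Mona=3, Carol=8, Jack=7. The other people each still have more than one consistent value. That makes 3.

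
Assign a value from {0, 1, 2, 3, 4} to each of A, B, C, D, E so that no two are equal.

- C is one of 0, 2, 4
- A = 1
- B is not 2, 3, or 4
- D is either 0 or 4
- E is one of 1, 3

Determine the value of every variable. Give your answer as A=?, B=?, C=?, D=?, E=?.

A must be 1 (only option left). Remove 1 from B, E.
B must be 0 (only option left). So C, D can't be 0.
D has just one choice, so D = 4. Strike 4 from C.
E's domain is down to {3}, so E = 3.
C must be 2 (only option left).

A=1, B=0, C=2, D=4, E=3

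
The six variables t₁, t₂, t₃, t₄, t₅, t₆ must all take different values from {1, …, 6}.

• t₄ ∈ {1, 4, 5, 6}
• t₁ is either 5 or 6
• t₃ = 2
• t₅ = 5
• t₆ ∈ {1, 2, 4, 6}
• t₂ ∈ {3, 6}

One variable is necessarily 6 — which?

t₃ must be 2 (only option left). So t₆ can't be 2.
That leaves t₅ = 5. So t₁, t₄ can't be 5.
So 6 goes to t₁.

t₁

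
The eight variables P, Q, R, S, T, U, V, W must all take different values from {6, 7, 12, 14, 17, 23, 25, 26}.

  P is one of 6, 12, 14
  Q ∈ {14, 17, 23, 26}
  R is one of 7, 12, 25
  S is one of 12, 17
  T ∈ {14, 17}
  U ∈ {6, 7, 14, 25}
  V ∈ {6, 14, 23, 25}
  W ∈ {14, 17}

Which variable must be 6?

P

The 8 variables together cover exactly {6, 7, 12, 14, 17, 23, 25, 26} — 8 values for 8 variables — and 26 appears only in Q's list, so Q = 26.
The 7 still-open variables together cover exactly {6, 7, 12, 14, 17, 23, 25} — 7 values for 7 variables — and 23 appears only in V's list, so V = 23.
The 2 variables T and W are confined to {14, 17}, which locks those values in; drop them from P, S, U.
S must be 12 (only option left). Eliminate 12 elsewhere: P, R.
So 6 goes to P.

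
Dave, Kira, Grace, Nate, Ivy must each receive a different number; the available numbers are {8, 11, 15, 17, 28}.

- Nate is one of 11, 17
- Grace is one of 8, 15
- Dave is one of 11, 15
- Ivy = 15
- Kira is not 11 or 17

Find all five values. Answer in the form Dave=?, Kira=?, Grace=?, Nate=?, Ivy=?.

Ivy has just one choice, so Ivy = 15. Remove 15 from Dave, Kira, Grace.
Dave has just one choice, so Dave = 11. So Nate can't be 11.
Grace has just one choice, so Grace = 8. Strike 8 from Kira.
Nate must be 17 (only option left).
That leaves Kira = 28.

Dave=11, Kira=28, Grace=8, Nate=17, Ivy=15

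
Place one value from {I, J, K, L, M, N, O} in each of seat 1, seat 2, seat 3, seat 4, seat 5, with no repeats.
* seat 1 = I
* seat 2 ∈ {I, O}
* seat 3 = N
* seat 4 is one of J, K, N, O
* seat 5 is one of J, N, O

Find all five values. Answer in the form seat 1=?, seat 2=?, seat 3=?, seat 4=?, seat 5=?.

seat 1 must be I (only option left). Strike I from seat 2.
seat 2 must be O (only option left). So seat 4, seat 5 can't be O.
seat 3's domain is down to {N}, so seat 3 = N. So seat 4, seat 5 can't be N.
seat 5 must be J (only option left). Strike J from seat 4.
seat 4 must be K (only option left).

seat 1=I, seat 2=O, seat 3=N, seat 4=K, seat 5=J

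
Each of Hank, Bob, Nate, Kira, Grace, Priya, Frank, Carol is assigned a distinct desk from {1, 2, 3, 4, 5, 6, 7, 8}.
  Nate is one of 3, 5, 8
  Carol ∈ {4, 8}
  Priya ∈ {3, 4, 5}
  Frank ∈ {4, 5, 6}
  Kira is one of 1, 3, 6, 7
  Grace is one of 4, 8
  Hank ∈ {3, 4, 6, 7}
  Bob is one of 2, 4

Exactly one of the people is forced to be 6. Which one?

Frank

The 8 variables together cover exactly {1, 2, 3, 4, 5, 6, 7, 8} — 8 values for 8 variables — and 1 appears only in Kira's list, so Kira = 1.
The 7 still-open variables draw from only 7 values {2, 3, 4, 5, 6, 7, 8}, so each is used; only Bob can be 2, hence Bob = 2.
Among the 6 still-open variables, 7 fits only Hank (and all 6 values in {3, 4, 5, 6, 7, 8} must be used), so Hank = 7.
The 5 still-open variables together cover exactly {3, 4, 5, 6, 8} — 5 values for 5 variables — and 6 appears only in Frank's list, so Frank = 6.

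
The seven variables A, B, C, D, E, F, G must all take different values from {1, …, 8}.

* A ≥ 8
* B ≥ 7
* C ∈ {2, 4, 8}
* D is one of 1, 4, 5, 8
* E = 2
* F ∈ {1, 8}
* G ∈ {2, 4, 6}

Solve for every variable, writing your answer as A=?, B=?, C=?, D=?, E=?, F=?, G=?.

A has just one choice, so A = 8. So B, C, D, F can't be 8.
B's domain is down to {7}, so B = 7.
E's domain is down to {2}, so E = 2. So C, G can't be 2.
F must be 1 (only option left). Remove 1 from D.
That leaves C = 4. Remove 4 from D, G.
D must be 5 (only option left).
G must be 6 (only option left).

A=8, B=7, C=4, D=5, E=2, F=1, G=6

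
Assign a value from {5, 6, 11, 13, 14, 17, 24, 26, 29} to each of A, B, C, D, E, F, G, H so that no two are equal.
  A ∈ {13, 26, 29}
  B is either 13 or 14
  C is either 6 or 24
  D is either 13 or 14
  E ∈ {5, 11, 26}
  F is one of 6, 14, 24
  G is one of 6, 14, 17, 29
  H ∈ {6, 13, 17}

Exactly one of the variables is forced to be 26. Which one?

The 2 variables B and D are confined to {13, 14}, which locks those values in; drop them from A, F, G, H.
The 2 variables C and F are confined to {6, 24}, which locks those values in; drop them from G, H.
That leaves H = 17. Eliminate 17 elsewhere: G.
G has just one choice, so G = 29. Eliminate 29 elsewhere: A.
So 26 goes to A.

A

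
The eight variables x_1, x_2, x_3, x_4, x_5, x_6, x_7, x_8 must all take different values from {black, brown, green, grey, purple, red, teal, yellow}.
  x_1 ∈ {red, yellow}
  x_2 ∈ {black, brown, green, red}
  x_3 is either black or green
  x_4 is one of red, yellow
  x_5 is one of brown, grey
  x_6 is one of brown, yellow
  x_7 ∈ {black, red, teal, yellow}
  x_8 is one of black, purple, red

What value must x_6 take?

The 8 variables together cover exactly {black, brown, green, grey, purple, red, teal, yellow} — 8 values for 8 variables — and grey appears only in x_5's list, so x_5 = grey.
The 7 still-open variables together cover exactly {black, brown, green, purple, red, teal, yellow} — 7 values for 7 variables — and purple appears only in x_8's list, so x_8 = purple.
Among the 6 still-open variables, teal fits only x_7 (and all 6 values in {black, brown, green, red, teal, yellow} must be used), so x_7 = teal.
x_1 and x_4 between them cover only {red, yellow} — a naked pair. Remove those values from x_2, x_6.
So x_6 = brown.

brown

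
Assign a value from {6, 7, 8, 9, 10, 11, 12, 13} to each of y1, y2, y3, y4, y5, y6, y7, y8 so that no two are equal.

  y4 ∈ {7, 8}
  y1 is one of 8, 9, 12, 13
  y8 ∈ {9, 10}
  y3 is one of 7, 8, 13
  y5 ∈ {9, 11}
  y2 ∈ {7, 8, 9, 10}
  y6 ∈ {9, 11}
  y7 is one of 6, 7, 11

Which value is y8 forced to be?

10

Among the 8 variables, 6 fits only y7 (and all 8 values in {6, 7, 8, 9, 10, 11, 12, 13} must be used), so y7 = 6.
The 7 still-open variables draw from only 7 values {7, 8, 9, 10, 11, 12, 13}, so each is used; only y1 can be 12, hence y1 = 12.
Among the 6 still-open variables, 13 fits only y3 (and all 6 values in {7, 8, 9, 10, 11, 13} must be used), so y3 = 13.
y5 and y6 between them cover only {9, 11} — a naked pair. Remove those values from y2, y8.
So y8 = 10.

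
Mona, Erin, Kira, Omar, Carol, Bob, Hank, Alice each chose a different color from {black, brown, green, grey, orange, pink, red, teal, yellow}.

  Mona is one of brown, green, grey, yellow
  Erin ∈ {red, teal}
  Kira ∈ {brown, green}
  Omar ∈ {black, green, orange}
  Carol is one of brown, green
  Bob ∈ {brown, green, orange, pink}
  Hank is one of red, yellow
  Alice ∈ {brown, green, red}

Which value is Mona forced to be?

grey

Kira and Carol between them cover only {brown, green} — a naked pair. Remove those values from Mona, Omar, Bob, Alice.
That leaves Alice = red. So Erin, Hank can't be red.
Erin has just one choice, so Erin = teal.
Hank must be yellow (only option left). Remove yellow from Mona.
So Mona = grey.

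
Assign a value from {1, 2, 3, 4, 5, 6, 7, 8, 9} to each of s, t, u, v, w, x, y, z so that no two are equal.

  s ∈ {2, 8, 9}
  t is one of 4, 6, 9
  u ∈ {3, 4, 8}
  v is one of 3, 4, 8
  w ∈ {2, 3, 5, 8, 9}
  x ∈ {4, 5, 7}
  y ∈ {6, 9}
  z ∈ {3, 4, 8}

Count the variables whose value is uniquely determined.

The 8 variables together cover exactly {2, 3, 4, 5, 6, 7, 8, 9} — 8 values for 8 variables — and 7 appears only in x's list, so x = 7.
Among the 7 still-open variables, 5 fits only w (and all 7 values in {2, 3, 4, 5, 6, 8, 9} must be used), so w = 5.
The 6 still-open variables together cover exactly {2, 3, 4, 6, 8, 9} — 6 values for 6 variables — and 2 appears only in s's list, so s = 2.
u, v, z between them cover only {3, 4, 8} — a naked triple. Remove those values from t.
Determined: s=2, w=5, x=7. The other variables each still have more than one consistent value. That makes 3.

3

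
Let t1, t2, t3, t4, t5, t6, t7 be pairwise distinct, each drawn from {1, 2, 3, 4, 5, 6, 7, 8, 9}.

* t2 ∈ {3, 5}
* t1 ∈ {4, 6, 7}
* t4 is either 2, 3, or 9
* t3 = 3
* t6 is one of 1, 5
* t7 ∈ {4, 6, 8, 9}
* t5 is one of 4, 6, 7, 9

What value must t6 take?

t3 must be 3 (only option left). Remove 3 from t2, t4.
That leaves t2 = 5. Strike 5 from t6.
So t6 = 1.

1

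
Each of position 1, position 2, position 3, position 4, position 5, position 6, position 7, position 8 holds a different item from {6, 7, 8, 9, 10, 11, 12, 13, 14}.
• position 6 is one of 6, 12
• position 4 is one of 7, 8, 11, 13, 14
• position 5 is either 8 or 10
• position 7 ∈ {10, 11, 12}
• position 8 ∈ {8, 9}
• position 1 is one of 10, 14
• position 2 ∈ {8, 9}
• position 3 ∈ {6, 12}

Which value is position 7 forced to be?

11

position 2 and position 8 between them cover only {8, 9} — a naked pair. Remove those values from position 4, position 5.
position 5's domain is down to {10}, so position 5 = 10. Remove 10 from position 1, position 7.
position 1 must be 14 (only option left). Eliminate 14 elsewhere: position 4.
position 3 and position 6 between them cover only {6, 12} — a naked pair. Remove those values from position 7.
So position 7 = 11.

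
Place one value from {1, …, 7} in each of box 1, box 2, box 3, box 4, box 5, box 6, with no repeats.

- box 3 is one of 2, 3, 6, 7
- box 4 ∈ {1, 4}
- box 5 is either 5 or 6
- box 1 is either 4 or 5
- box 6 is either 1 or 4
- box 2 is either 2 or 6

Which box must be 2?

box 2

The 2 variables box 4 and box 6 are confined to {1, 4}, which locks those values in; drop them from box 1.
box 1's domain is down to {5}, so box 1 = 5. Remove 5 from box 5.
box 5 has just one choice, so box 5 = 6. Strike 6 from box 2, box 3.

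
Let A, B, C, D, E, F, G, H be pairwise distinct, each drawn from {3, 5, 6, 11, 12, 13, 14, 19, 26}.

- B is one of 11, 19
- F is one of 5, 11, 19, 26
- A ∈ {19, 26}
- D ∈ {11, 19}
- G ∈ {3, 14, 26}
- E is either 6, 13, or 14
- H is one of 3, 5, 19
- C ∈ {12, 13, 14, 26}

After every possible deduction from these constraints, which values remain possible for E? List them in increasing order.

B and D share exactly the 2 values {11, 19}; by pigeonhole those values go to them, so strike 11, 19 from A, F, H.
A's domain is down to {26}, so A = 26. Eliminate 26 elsewhere: C, F, G.
That leaves F = 5. Remove 5 from H.
H must be 3 (only option left). Remove 3 from G.
G must be 14 (only option left). Remove 14 from C, E.
No further eliminations apply; E can still be any of 6, 13.

6, 13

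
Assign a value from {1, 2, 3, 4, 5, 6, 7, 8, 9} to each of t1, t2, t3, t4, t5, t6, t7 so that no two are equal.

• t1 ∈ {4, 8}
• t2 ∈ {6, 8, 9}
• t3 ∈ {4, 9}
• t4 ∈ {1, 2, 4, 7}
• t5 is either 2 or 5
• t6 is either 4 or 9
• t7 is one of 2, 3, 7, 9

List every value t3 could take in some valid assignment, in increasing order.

t3 and t6 between them cover only {4, 9} — a naked pair. Remove those values from t1, t2, t4, t7.
t1's domain is down to {8}, so t1 = 8. Eliminate 8 elsewhere: t2.
t2's domain is down to {6}, so t2 = 6.
No further eliminations apply; t3 can still be any of 4, 9.

4, 9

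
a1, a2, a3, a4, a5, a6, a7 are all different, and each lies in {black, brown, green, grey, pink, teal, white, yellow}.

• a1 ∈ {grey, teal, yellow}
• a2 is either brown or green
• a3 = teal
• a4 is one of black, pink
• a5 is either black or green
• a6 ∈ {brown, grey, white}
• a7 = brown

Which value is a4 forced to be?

a3 has just one choice, so a3 = teal. Eliminate teal elsewhere: a1.
a7 must be brown (only option left). Remove brown from a2, a6.
a2's domain is down to {green}, so a2 = green. Strike green from a5.
a5 must be black (only option left). Remove black from a4.
So a4 = pink.

pink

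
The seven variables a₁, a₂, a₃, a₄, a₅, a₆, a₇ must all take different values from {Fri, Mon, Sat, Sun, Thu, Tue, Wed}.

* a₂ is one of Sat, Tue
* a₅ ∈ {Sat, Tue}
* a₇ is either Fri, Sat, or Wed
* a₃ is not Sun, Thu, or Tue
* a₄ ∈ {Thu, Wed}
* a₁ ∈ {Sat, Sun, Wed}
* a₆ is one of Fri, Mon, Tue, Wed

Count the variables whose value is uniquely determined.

Among the 7 variables, Sun fits only a₁ (and all 7 values in {Fri, Mon, Sat, Sun, Thu, Tue, Wed} must be used), so a₁ = Sun.
Among the 6 still-open variables, Thu fits only a₄ (and all 6 values in {Fri, Mon, Sat, Thu, Tue, Wed} must be used), so a₄ = Thu.
a₂ and a₅ between them cover only {Sat, Tue} — a naked pair. Remove those values from a₃, a₆, a₇.
Determined: a₁=Sun, a₄=Thu. The other variables each still have more than one consistent value. That makes 2.

2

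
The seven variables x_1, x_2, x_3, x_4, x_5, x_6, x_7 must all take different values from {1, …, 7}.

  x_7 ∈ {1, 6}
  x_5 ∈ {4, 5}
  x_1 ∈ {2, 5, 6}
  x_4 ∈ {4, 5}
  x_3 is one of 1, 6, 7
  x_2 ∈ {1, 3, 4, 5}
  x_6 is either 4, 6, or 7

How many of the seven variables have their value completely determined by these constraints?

Among the 7 variables, 2 fits only x_1 (and all 7 values in {1, 2, 3, 4, 5, 6, 7} must be used), so x_1 = 2.
Among the 6 still-open variables, 3 fits only x_2 (and all 6 values in {1, 3, 4, 5, 6, 7} must be used), so x_2 = 3.
x_4 and x_5 share exactly the 2 values {4, 5}; by pigeonhole those values go to them, so strike 4, 5 from x_6.
Determined: x_1=2, x_2=3. The other variables each still have more than one consistent value. That makes 2.

2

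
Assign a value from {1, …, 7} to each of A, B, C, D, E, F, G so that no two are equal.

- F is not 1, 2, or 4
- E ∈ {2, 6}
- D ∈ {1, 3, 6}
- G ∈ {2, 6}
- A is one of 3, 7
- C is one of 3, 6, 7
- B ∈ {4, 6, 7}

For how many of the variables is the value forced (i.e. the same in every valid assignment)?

The 7 variables draw from only 7 values {1, 2, 3, 4, 5, 6, 7}, so each is used; only D can be 1, hence D = 1.
The 6 still-open variables draw from only 6 values {2, 3, 4, 5, 6, 7}, so each is used; only B can be 4, hence B = 4.
The 5 still-open variables together cover exactly {2, 3, 5, 6, 7} — 5 values for 5 variables — and 5 appears only in F's list, so F = 5.
E and G between them cover only {2, 6} — a naked pair. Remove those values from C.
Determined: B=4, D=1, F=5. The other variables each still have more than one consistent value. That makes 3.

3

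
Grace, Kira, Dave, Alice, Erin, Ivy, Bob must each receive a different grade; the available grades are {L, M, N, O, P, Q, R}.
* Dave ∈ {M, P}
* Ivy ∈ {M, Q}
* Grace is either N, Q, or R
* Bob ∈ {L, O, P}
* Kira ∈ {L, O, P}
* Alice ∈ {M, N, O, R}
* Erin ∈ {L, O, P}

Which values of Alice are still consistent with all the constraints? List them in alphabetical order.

N, R

Kira, Erin, Bob share exactly the 3 values {L, O, P}; by pigeonhole those values go to them, so strike L, O, P from Dave, Alice.
Dave's domain is down to {M}, so Dave = M. Strike M from Alice, Ivy.
Ivy's domain is down to {Q}, so Ivy = Q. Strike Q from Grace.
No further eliminations apply; Alice can still be any of N, R.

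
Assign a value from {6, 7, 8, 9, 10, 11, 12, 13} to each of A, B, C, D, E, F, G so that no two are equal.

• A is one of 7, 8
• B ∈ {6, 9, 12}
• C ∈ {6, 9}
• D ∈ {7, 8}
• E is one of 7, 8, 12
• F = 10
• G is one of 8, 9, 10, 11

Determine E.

12

F must be 10 (only option left). Strike 10 from G.
Among the 6 still-open variables, 11 fits only G (and all 6 values in {6, 7, 8, 9, 11, 12} must be used), so G = 11.
A and D share exactly the 2 values {7, 8}; by pigeonhole those values go to them, so strike 7, 8 from E.
So E = 12.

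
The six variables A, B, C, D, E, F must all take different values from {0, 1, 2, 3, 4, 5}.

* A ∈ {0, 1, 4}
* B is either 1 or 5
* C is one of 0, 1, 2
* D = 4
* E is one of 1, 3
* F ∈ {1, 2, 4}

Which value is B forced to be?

5

D must be 4 (only option left). So A, F can't be 4.
The 5 still-open variables draw from only 5 values {0, 1, 2, 3, 5}, so each is used; only E can be 3, hence E = 3.
The 4 still-open variables together cover exactly {0, 1, 2, 5} — 4 values for 4 variables — and 5 appears only in B's list, so B = 5.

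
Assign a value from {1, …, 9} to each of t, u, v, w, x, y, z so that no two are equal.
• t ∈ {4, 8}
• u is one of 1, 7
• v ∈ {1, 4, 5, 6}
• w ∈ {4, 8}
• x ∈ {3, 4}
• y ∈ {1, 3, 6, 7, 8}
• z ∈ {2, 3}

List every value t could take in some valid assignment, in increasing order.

The 2 variables t and w are confined to {4, 8}, which locks those values in; drop them from v, x, y.
x has just one choice, so x = 3. Remove 3 from y, z.
z has just one choice, so z = 2.
No further eliminations apply; t can still be any of 4, 8.

4, 8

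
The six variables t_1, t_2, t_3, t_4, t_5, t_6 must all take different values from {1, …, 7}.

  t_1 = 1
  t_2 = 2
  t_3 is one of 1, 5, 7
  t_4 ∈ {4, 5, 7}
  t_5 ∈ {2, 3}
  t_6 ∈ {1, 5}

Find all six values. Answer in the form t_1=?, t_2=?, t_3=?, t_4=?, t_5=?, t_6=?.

t_1=1, t_2=2, t_3=7, t_4=4, t_5=3, t_6=5

t_1's domain is down to {1}, so t_1 = 1. Eliminate 1 elsewhere: t_3, t_6.
t_2 has just one choice, so t_2 = 2. Remove 2 from t_5.
t_5 has just one choice, so t_5 = 3.
That leaves t_6 = 5. Eliminate 5 elsewhere: t_3, t_4.
That leaves t_3 = 7. So t_4 can't be 7.
t_4's domain is down to {4}, so t_4 = 4.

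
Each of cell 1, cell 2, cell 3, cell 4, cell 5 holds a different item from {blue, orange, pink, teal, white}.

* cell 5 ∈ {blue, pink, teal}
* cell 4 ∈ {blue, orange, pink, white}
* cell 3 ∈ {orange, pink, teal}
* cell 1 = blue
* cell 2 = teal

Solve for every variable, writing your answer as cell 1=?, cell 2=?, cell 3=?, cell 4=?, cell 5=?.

cell 1=blue, cell 2=teal, cell 3=orange, cell 4=white, cell 5=pink

cell 1 has just one choice, so cell 1 = blue. So cell 4, cell 5 can't be blue.
cell 2 has just one choice, so cell 2 = teal. Strike teal from cell 3, cell 5.
cell 5's domain is down to {pink}, so cell 5 = pink. So cell 3, cell 4 can't be pink.
cell 3 has just one choice, so cell 3 = orange. Eliminate orange elsewhere: cell 4.
cell 4's domain is down to {white}, so cell 4 = white.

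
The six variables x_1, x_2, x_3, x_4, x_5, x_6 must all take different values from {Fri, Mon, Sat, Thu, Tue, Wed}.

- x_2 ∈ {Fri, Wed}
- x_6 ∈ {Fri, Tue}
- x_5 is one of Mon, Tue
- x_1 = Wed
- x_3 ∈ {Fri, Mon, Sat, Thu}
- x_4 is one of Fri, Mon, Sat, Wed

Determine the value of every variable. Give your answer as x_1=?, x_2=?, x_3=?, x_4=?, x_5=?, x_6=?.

x_1=Wed, x_2=Fri, x_3=Thu, x_4=Sat, x_5=Mon, x_6=Tue

x_1's domain is down to {Wed}, so x_1 = Wed. Remove Wed from x_2, x_4.
That leaves x_2 = Fri. So x_3, x_4, x_6 can't be Fri.
That leaves x_6 = Tue. Remove Tue from x_5.
That leaves x_5 = Mon. Strike Mon from x_3, x_4.
That leaves x_4 = Sat. Strike Sat from x_3.
x_3 must be Thu (only option left).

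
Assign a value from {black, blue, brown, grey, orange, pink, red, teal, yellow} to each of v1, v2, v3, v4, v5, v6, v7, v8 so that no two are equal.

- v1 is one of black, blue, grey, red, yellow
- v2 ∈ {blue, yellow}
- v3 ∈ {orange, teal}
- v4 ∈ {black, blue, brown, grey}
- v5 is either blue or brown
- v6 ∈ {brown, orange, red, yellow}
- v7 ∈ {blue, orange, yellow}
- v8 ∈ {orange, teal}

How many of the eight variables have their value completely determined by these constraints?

2

The 2 variables v3 and v8 are confined to {orange, teal}, which locks those values in; drop them from v6, v7.
v2 and v7 between them cover only {blue, yellow} — a naked pair. Remove those values from v1, v4, v5, v6.
v5 must be brown (only option left). Strike brown from v4, v6.
v6 has just one choice, so v6 = red. Strike red from v1.
Determined: v5=brown, v6=red. The other variables each still have more than one consistent value. That makes 2.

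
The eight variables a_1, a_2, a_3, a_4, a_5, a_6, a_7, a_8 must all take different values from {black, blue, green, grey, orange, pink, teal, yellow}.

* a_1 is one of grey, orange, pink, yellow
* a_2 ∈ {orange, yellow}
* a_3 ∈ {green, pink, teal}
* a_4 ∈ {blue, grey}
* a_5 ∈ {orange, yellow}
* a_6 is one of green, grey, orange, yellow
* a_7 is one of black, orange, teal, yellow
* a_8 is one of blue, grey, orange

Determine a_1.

pink

Among the 8 variables, black fits only a_7 (and all 8 values in {black, blue, green, grey, orange, pink, teal, yellow} must be used), so a_7 = black.
The 7 still-open variables together cover exactly {blue, green, grey, orange, pink, teal, yellow} — 7 values for 7 variables — and teal appears only in a_3's list, so a_3 = teal.
Among the 6 still-open variables, green fits only a_6 (and all 6 values in {blue, green, grey, orange, pink, yellow} must be used), so a_6 = green.
Among the 5 still-open variables, pink fits only a_1 (and all 5 values in {blue, grey, orange, pink, yellow} must be used), so a_1 = pink.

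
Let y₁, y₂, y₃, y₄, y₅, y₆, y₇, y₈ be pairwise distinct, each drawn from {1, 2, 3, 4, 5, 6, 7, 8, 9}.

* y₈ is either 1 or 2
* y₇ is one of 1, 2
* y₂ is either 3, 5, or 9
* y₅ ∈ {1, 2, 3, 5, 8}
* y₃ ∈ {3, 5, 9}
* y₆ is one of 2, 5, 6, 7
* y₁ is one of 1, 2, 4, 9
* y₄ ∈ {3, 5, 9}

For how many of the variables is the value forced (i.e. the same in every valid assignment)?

2

y₇ and y₈ share exactly the 2 values {1, 2}; by pigeonhole those values go to them, so strike 1, 2 from y₁, y₅, y₆.
y₂, y₃, y₄ share exactly the 3 values {3, 5, 9}; by pigeonhole those values go to them, so strike 3, 5, 9 from y₁, y₅, y₆.
y₁'s domain is down to {4}, so y₁ = 4.
y₅ must be 8 (only option left).
Determined: y₁=4, y₅=8. The other variables each still have more than one consistent value. That makes 2.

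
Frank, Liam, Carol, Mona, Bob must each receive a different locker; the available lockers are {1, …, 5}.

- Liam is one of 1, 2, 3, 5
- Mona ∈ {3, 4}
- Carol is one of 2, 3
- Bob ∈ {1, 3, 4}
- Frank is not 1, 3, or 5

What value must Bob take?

The 5 variables draw from only 5 values {1, 2, 3, 4, 5}, so each is used; only Liam can be 5, hence Liam = 5.
The 4 still-open variables together cover exactly {1, 2, 3, 4} — 4 values for 4 variables — and 1 appears only in Bob's list, so Bob = 1.

1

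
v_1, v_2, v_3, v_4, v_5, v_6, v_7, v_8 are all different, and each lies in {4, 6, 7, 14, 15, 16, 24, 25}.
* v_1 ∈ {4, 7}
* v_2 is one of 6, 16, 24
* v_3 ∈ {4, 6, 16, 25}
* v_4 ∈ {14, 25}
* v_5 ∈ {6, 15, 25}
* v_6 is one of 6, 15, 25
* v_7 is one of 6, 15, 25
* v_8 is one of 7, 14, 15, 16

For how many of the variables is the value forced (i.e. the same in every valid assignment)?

2

Among the 8 variables, 24 fits only v_2 (and all 8 values in {4, 6, 7, 14, 15, 16, 24, 25} must be used), so v_2 = 24.
The 3 variables v_5, v_6, v_7 are confined to {6, 15, 25}, which locks those values in; drop them from v_3, v_4, v_8.
v_4 must be 14 (only option left). So v_8 can't be 14.
Determined: v_2=24, v_4=14. The other variables each still have more than one consistent value. That makes 2.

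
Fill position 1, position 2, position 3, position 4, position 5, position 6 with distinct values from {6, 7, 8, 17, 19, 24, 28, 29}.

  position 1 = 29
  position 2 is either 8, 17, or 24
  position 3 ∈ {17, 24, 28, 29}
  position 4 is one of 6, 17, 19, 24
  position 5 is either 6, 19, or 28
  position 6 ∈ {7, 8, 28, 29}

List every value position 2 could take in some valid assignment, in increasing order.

8, 17, 24

position 1 has just one choice, so position 1 = 29. Remove 29 from position 3, position 6.
No further eliminations apply; position 2 can still be any of 8, 17, 24.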